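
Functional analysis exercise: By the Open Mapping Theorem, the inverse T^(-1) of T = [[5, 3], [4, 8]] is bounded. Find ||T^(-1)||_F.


det(T) = 5*8 - 3*4 = 28
T^(-1) = (1/28) * [[8, -3], [-4, 5]] = [[0.2857, -0.1071], [-0.1429, 0.1786]]
||T^(-1)||_F^2 = 0.2857^2 + (-0.1071)^2 + (-0.1429)^2 + 0.1786^2 = 0.1454
||T^(-1)||_F = sqrt(0.1454) = 0.3813

0.3813


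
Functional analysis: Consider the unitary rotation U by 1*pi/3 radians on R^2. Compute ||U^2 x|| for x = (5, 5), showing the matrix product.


U is a rotation by theta = 1*pi/3
U^2 = rotation by 2*theta = 2*pi/3
cos(2*pi/3) = -0.5000, sin(2*pi/3) = 0.8660
U^2 x = (-0.5000 * 5 - 0.8660 * 5, 0.8660 * 5 + -0.5000 * 5)
= (-6.8301, 1.8301)
||U^2 x|| = sqrt((-6.8301)^2 + 1.8301^2) = sqrt(50.0000) = 7.0711

7.0711


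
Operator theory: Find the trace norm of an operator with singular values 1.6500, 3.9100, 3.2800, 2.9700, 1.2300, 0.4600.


The nuclear norm is the sum of all singular values.
||T||_1 = 1.6500 + 3.9100 + 3.2800 + 2.9700 + 1.2300 + 0.4600
= 13.5000

13.5000


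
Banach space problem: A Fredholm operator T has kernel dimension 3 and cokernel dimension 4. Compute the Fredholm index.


The Fredholm index is defined as ind(T) = dim(ker T) - dim(coker T)
= 3 - 4
= -1

-1


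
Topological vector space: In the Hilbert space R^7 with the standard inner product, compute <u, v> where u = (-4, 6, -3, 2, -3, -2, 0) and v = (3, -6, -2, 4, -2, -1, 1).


Computing the standard inner product <u, v> = sum u_i * v_i
= -4*3 + 6*-6 + -3*-2 + 2*4 + -3*-2 + -2*-1 + 0*1
= -12 + -36 + 6 + 8 + 6 + 2 + 0
= -26

-26


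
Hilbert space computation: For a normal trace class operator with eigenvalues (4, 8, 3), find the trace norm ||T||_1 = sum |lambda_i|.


For a normal operator, singular values equal |eigenvalues|.
Trace norm = sum |lambda_i| = 4 + 8 + 3
= 15

15


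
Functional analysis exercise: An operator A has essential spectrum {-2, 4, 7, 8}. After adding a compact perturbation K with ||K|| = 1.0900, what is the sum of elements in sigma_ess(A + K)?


By Weyl's theorem, the essential spectrum is invariant under compact perturbations.
sigma_ess(A + K) = sigma_ess(A) = {-2, 4, 7, 8}
Sum = -2 + 4 + 7 + 8 = 17

17


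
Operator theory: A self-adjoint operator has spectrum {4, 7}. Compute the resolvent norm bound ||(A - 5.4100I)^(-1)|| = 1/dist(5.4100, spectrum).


dist(5.4100, {4, 7}) = min(|5.4100 - 4|, |5.4100 - 7|)
= min(1.4100, 1.5900) = 1.4100
Resolvent bound = 1/1.4100 = 0.7092

0.7092


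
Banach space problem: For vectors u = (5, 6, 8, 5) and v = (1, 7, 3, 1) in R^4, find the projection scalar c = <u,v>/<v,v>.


Computing <u,v> = 5*1 + 6*7 + 8*3 + 5*1 = 76
Computing <v,v> = 1^2 + 7^2 + 3^2 + 1^2 = 60
Projection coefficient = 76/60 = 1.2667

1.2667


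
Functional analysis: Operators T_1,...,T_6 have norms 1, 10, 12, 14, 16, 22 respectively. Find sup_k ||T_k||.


By the Uniform Boundedness Principle, the supremum of norms is finite.
sup_k ||T_k|| = max(1, 10, 12, 14, 16, 22) = 22

22


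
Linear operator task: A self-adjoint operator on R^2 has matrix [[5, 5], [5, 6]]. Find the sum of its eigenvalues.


For a self-adjoint (symmetric) matrix, the eigenvalues are real.
The sum of eigenvalues equals the trace of the matrix.
trace = 5 + 6 = 11

11


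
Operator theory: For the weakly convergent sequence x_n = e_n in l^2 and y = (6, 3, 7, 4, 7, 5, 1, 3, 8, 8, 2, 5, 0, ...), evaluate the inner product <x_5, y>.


x_5 = e_5 is the standard basis vector with 1 in position 5.
<x_5, y> = y_5 = 7
As n -> infinity, <x_n, y> -> 0, confirming weak convergence of (x_n) to 0.

7


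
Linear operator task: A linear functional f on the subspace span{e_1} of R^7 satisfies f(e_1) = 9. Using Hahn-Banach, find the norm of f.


The norm of f is given by ||f|| = sup_{||x||=1} |f(x)|.
On span{e_1}, ||e_1|| = 1, so ||f|| = |f(e_1)| / ||e_1||
= |9| / 1 = 9.0000

9.0000


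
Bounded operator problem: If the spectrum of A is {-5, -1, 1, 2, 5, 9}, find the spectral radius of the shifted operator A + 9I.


Spectrum of A + 9I = {4, 8, 10, 11, 14, 18}
Spectral radius = max |lambda| over the shifted spectrum
= max(4, 8, 10, 11, 14, 18) = 18

18


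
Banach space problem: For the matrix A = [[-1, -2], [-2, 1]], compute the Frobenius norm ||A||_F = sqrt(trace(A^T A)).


||A||_F^2 = sum a_ij^2
= (-1)^2 + (-2)^2 + (-2)^2 + 1^2
= 1 + 4 + 4 + 1 = 10
||A||_F = sqrt(10) = 3.1623

3.1623


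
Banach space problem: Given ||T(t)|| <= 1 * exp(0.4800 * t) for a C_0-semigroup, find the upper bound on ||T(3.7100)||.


||T(3.7100)|| <= 1 * exp(0.4800 * 3.7100)
= 1 * exp(1.7808)
= 1 * 5.9346
= 5.9346

5.9346


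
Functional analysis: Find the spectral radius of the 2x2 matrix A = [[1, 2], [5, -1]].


For a 2x2 matrix, eigenvalues satisfy lambda^2 - (trace)*lambda + det = 0
trace = 1 + -1 = 0
det = 1*-1 - 2*5 = -11
discriminant = 0^2 - 4*(-11) = 44
spectral radius = max |eigenvalue| = 3.3166

3.3166


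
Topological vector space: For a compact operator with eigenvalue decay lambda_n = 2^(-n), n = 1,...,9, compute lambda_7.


The eigenvalue formula gives lambda_7 = 1/2^7
= 1/128
= 0.0078

0.0078


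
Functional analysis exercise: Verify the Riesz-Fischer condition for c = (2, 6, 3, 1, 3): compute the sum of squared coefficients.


sum |c_n|^2 = 2^2 + 6^2 + 3^2 + 1^2 + 3^2
= 4 + 36 + 9 + 1 + 9
= 59

59


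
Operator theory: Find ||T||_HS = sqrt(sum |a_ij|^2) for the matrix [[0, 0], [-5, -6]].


The Hilbert-Schmidt norm is sqrt(sum of squares of all entries).
Sum of squares = 0^2 + 0^2 + (-5)^2 + (-6)^2
= 0 + 0 + 25 + 36 = 61
||T||_HS = sqrt(61) = 7.8102

7.8102


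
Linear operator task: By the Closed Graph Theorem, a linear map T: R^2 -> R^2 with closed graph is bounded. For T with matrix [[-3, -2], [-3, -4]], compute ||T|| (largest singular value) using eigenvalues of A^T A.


A^T A = [[18, 18], [18, 20]]
trace(A^T A) = 38, det(A^T A) = 36
discriminant = 38^2 - 4*36 = 1300
Largest eigenvalue of A^T A = (trace + sqrt(disc))/2 = 37.0278
||T|| = sqrt(37.0278) = 6.0850

6.0850


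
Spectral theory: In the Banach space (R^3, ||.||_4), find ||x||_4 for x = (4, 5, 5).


The l^4 norm = (sum |x_i|^4)^(1/4)
Sum of 4th powers = 256 + 625 + 625 = 1506
||x||_4 = (1506)^(1/4) = 6.2295

6.2295


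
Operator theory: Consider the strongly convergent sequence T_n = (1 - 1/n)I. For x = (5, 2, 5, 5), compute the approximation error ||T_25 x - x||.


T_25 x - x = (1 - 1/25)x - x = -x/25
||x|| = sqrt(79) = 8.8882
||T_25 x - x|| = ||x||/25 = 8.8882/25 = 0.3555

0.3555


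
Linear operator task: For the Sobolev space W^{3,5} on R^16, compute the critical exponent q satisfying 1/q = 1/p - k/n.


Using the Sobolev embedding formula: 1/q = 1/p - k/n
1/q = 1/5 - 3/16 = 1/80
q = 1/(1/80) = 80

80.0000


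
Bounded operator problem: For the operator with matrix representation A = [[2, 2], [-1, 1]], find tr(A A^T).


trace(A * A^T) = sum of squares of all entries
= 2^2 + 2^2 + (-1)^2 + 1^2
= 4 + 4 + 1 + 1
= 10

10


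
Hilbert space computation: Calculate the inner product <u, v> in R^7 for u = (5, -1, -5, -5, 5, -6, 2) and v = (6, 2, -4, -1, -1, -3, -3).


Computing the standard inner product <u, v> = sum u_i * v_i
= 5*6 + -1*2 + -5*-4 + -5*-1 + 5*-1 + -6*-3 + 2*-3
= 30 + -2 + 20 + 5 + -5 + 18 + -6
= 60

60


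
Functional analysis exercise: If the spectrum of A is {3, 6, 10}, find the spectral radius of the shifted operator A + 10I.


Spectrum of A + 10I = {13, 16, 20}
Spectral radius = max |lambda| over the shifted spectrum
= max(13, 16, 20) = 20

20


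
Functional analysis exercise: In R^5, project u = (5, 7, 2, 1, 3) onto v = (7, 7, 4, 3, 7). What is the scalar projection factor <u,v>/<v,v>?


Computing <u,v> = 5*7 + 7*7 + 2*4 + 1*3 + 3*7 = 116
Computing <v,v> = 7^2 + 7^2 + 4^2 + 3^2 + 7^2 = 172
Projection coefficient = 116/172 = 0.6744

0.6744


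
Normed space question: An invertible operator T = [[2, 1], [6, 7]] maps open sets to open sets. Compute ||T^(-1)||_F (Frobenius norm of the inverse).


det(T) = 2*7 - 1*6 = 8
T^(-1) = (1/8) * [[7, -1], [-6, 2]] = [[0.8750, -0.1250], [-0.7500, 0.2500]]
||T^(-1)||_F^2 = 0.8750^2 + (-0.1250)^2 + (-0.7500)^2 + 0.2500^2 = 1.4062
||T^(-1)||_F = sqrt(1.4062) = 1.1859

1.1859


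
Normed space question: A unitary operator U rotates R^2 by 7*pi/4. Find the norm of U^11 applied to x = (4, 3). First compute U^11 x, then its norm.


U is a rotation by theta = 7*pi/4
U^11 = rotation by 11*theta = 77*pi/4 = 5*pi/4 (mod 2*pi)
cos(5*pi/4) = -0.7071, sin(5*pi/4) = -0.7071
U^11 x = (-0.7071 * 4 - -0.7071 * 3, -0.7071 * 4 + -0.7071 * 3)
= (-0.7071, -4.9497)
||U^11 x|| = sqrt((-0.7071)^2 + (-4.9497)^2) = sqrt(25.0000) = 5.0000

5.0000


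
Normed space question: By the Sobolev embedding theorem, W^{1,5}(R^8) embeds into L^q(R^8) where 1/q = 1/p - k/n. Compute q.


Using the Sobolev embedding formula: 1/q = 1/p - k/n
1/q = 1/5 - 1/8 = 3/40
q = 1/(3/40) = 40/3 = 13.3333

13.3333


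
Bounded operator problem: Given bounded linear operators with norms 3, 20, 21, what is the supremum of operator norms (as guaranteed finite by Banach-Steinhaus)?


By the Uniform Boundedness Principle, the supremum of norms is finite.
sup_k ||T_k|| = max(3, 20, 21) = 21

21


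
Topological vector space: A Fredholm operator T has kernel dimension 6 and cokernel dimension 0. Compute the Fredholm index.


The Fredholm index is defined as ind(T) = dim(ker T) - dim(coker T)
= 6 - 0
= 6

6


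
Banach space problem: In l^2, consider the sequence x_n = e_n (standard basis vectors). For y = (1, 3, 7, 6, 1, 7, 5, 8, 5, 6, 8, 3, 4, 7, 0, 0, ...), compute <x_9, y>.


x_9 = e_9 is the standard basis vector with 1 in position 9.
<x_9, y> = y_9 = 5
As n -> infinity, <x_n, y> -> 0, confirming weak convergence of (x_n) to 0.

5


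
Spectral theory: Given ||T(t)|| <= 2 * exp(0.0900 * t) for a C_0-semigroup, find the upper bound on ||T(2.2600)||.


||T(2.2600)|| <= 2 * exp(0.0900 * 2.2600)
= 2 * exp(0.2034)
= 2 * 1.2256
= 2.4511

2.4511


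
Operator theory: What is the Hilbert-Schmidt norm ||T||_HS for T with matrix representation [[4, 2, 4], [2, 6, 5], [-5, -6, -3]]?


The Hilbert-Schmidt norm is sqrt(sum of squares of all entries).
Sum of squares = 4^2 + 2^2 + 4^2 + 2^2 + 6^2 + 5^2 + (-5)^2 + (-6)^2 + (-3)^2
= 16 + 4 + 16 + 4 + 36 + 25 + 25 + 36 + 9 = 171
||T||_HS = sqrt(171) = 13.0767

13.0767


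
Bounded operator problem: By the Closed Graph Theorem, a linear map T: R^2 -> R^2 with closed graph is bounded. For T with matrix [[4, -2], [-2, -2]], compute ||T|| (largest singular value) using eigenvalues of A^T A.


A^T A = [[20, -4], [-4, 8]]
trace(A^T A) = 28, det(A^T A) = 144
discriminant = 28^2 - 4*144 = 208
Largest eigenvalue of A^T A = (trace + sqrt(disc))/2 = 21.2111
||T|| = sqrt(21.2111) = 4.6056

4.6056


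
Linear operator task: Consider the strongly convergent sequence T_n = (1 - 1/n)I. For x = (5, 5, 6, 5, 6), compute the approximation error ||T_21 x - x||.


T_21 x - x = (1 - 1/21)x - x = -x/21
||x|| = sqrt(147) = 12.1244
||T_21 x - x|| = ||x||/21 = 12.1244/21 = 0.5774

0.5774


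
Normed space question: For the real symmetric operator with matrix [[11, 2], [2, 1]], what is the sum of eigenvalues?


For a self-adjoint (symmetric) matrix, the eigenvalues are real.
The sum of eigenvalues equals the trace of the matrix.
trace = 11 + 1 = 12

12


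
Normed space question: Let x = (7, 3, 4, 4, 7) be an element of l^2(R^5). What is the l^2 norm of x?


The l^2 norm = (sum |x_i|^2)^(1/2)
Sum of 2th powers = 49 + 9 + 16 + 16 + 49 = 139
||x||_2 = (139)^(1/2) = 11.7898

11.7898


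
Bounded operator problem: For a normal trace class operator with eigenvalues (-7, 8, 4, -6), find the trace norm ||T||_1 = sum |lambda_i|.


For a normal operator, singular values equal |eigenvalues|.
Trace norm = sum |lambda_i| = 7 + 8 + 4 + 6
= 25

25


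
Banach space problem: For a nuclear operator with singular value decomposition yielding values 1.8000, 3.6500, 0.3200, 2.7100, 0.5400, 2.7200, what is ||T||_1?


The nuclear norm is the sum of all singular values.
||T||_1 = 1.8000 + 3.6500 + 0.3200 + 2.7100 + 0.5400 + 2.7200
= 11.7400

11.7400


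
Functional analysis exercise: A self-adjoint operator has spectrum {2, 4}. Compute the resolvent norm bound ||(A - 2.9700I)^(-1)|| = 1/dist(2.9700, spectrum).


dist(2.9700, {2, 4}) = min(|2.9700 - 2|, |2.9700 - 4|)
= min(0.9700, 1.0300) = 0.9700
Resolvent bound = 1/0.9700 = 1.0309

1.0309


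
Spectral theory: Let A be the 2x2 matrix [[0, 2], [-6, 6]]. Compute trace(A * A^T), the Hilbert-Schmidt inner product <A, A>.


trace(A * A^T) = sum of squares of all entries
= 0^2 + 2^2 + (-6)^2 + 6^2
= 0 + 4 + 36 + 36
= 76

76


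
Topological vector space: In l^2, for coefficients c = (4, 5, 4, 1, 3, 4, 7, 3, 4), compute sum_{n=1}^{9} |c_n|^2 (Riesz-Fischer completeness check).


sum |c_n|^2 = 4^2 + 5^2 + 4^2 + 1^2 + 3^2 + 4^2 + 7^2 + 3^2 + 4^2
= 16 + 25 + 16 + 1 + 9 + 16 + 49 + 9 + 16
= 157

157


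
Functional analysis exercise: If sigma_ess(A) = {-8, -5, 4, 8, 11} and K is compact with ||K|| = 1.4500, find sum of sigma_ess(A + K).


By Weyl's theorem, the essential spectrum is invariant under compact perturbations.
sigma_ess(A + K) = sigma_ess(A) = {-8, -5, 4, 8, 11}
Sum = -8 + -5 + 4 + 8 + 11 = 10

10


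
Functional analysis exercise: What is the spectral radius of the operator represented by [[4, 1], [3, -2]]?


For a 2x2 matrix, eigenvalues satisfy lambda^2 - (trace)*lambda + det = 0
trace = 4 + -2 = 2
det = 4*-2 - 1*3 = -11
discriminant = 2^2 - 4*(-11) = 48
spectral radius = max |eigenvalue| = 4.4641

4.4641


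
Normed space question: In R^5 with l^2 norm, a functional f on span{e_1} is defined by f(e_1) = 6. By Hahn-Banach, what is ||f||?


The norm of f is given by ||f|| = sup_{||x||=1} |f(x)|.
On span{e_1}, ||e_1|| = 1, so ||f|| = |f(e_1)| / ||e_1||
= |6| / 1 = 6.0000

6.0000


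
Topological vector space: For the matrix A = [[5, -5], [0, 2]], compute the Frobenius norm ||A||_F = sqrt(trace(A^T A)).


||A||_F^2 = sum a_ij^2
= 5^2 + (-5)^2 + 0^2 + 2^2
= 25 + 25 + 0 + 4 = 54
||A||_F = sqrt(54) = 7.3485

7.3485


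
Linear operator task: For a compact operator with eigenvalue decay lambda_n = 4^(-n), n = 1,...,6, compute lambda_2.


The eigenvalue formula gives lambda_2 = 1/4^2
= 1/16
= 0.0625

0.0625


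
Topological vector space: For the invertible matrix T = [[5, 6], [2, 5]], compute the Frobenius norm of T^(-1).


det(T) = 5*5 - 6*2 = 13
T^(-1) = (1/13) * [[5, -6], [-2, 5]] = [[0.3846, -0.4615], [-0.1538, 0.3846]]
||T^(-1)||_F^2 = 0.3846^2 + (-0.4615)^2 + (-0.1538)^2 + 0.3846^2 = 0.5325
||T^(-1)||_F = sqrt(0.5325) = 0.7298

0.7298


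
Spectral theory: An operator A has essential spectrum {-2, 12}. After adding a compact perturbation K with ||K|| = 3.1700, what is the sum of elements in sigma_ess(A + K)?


By Weyl's theorem, the essential spectrum is invariant under compact perturbations.
sigma_ess(A + K) = sigma_ess(A) = {-2, 12}
Sum = -2 + 12 = 10

10


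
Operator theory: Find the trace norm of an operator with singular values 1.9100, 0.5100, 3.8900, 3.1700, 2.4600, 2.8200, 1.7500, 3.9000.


The nuclear norm is the sum of all singular values.
||T||_1 = 1.9100 + 0.5100 + 3.8900 + 3.1700 + 2.4600 + 2.8200 + 1.7500 + 3.9000
= 20.4100

20.4100


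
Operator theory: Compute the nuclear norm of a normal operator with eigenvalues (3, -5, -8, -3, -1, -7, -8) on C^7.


For a normal operator, singular values equal |eigenvalues|.
Trace norm = sum |lambda_i| = 3 + 5 + 8 + 3 + 1 + 7 + 8
= 35

35


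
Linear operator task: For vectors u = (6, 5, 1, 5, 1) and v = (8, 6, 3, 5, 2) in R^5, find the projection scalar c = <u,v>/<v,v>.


Computing <u,v> = 6*8 + 5*6 + 1*3 + 5*5 + 1*2 = 108
Computing <v,v> = 8^2 + 6^2 + 3^2 + 5^2 + 2^2 = 138
Projection coefficient = 108/138 = 0.7826

0.7826


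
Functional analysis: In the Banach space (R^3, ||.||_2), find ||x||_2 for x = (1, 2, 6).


The l^2 norm = (sum |x_i|^2)^(1/2)
Sum of 2th powers = 1 + 4 + 36 = 41
||x||_2 = (41)^(1/2) = 6.4031

6.4031


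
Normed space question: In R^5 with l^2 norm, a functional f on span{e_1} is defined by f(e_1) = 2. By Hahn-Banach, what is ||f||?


The norm of f is given by ||f|| = sup_{||x||=1} |f(x)|.
On span{e_1}, ||e_1|| = 1, so ||f|| = |f(e_1)| / ||e_1||
= |2| / 1 = 2.0000

2.0000


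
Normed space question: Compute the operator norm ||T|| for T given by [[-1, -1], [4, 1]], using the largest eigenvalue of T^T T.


A^T A = [[17, 5], [5, 2]]
trace(A^T A) = 19, det(A^T A) = 9
discriminant = 19^2 - 4*9 = 325
Largest eigenvalue of A^T A = (trace + sqrt(disc))/2 = 18.5139
||T|| = sqrt(18.5139) = 4.3028

4.3028


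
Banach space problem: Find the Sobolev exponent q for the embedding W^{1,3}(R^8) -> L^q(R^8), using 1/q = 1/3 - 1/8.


Using the Sobolev embedding formula: 1/q = 1/p - k/n
1/q = 1/3 - 1/8 = 5/24
q = 1/(5/24) = 24/5 = 4.8000

4.8000


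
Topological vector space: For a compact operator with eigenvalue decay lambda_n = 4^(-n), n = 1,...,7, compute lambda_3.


The eigenvalue formula gives lambda_3 = 1/4^3
= 1/64
= 0.0156

0.0156


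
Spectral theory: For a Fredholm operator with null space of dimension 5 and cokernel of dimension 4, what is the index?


The Fredholm index is defined as ind(T) = dim(ker T) - dim(coker T)
= 5 - 4
= 1

1


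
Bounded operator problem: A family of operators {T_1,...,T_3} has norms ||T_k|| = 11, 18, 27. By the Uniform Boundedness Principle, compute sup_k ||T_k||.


By the Uniform Boundedness Principle, the supremum of norms is finite.
sup_k ||T_k|| = max(11, 18, 27) = 27

27


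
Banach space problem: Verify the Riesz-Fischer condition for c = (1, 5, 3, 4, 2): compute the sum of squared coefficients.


sum |c_n|^2 = 1^2 + 5^2 + 3^2 + 4^2 + 2^2
= 1 + 25 + 9 + 16 + 4
= 55

55


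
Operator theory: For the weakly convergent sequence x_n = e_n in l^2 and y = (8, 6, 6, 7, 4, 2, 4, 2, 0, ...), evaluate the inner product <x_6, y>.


x_6 = e_6 is the standard basis vector with 1 in position 6.
<x_6, y> = y_6 = 2
As n -> infinity, <x_n, y> -> 0, confirming weak convergence of (x_n) to 0.

2


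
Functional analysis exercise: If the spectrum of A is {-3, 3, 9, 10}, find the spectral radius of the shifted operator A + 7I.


Spectrum of A + 7I = {4, 10, 16, 17}
Spectral radius = max |lambda| over the shifted spectrum
= max(4, 10, 16, 17) = 17

17


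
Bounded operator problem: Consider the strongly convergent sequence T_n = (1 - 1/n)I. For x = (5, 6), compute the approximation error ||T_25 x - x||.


T_25 x - x = (1 - 1/25)x - x = -x/25
||x|| = sqrt(61) = 7.8102
||T_25 x - x|| = ||x||/25 = 7.8102/25 = 0.3124

0.3124


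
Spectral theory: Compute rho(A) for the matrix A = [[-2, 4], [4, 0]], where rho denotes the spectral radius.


For a 2x2 matrix, eigenvalues satisfy lambda^2 - (trace)*lambda + det = 0
trace = -2 + 0 = -2
det = -2*0 - 4*4 = -16
discriminant = (-2)^2 - 4*(-16) = 68
spectral radius = max |eigenvalue| = 5.1231

5.1231


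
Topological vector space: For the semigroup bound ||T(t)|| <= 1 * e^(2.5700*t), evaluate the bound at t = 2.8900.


||T(2.8900)|| <= 1 * exp(2.5700 * 2.8900)
= 1 * exp(7.4273)
= 1 * 1681.2620
= 1681.2620

1681.2620


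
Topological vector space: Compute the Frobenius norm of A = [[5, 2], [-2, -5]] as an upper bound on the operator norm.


||A||_F^2 = sum a_ij^2
= 5^2 + 2^2 + (-2)^2 + (-5)^2
= 25 + 4 + 4 + 25 = 58
||A||_F = sqrt(58) = 7.6158

7.6158


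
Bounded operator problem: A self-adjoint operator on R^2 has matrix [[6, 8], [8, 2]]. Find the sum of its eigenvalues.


For a self-adjoint (symmetric) matrix, the eigenvalues are real.
The sum of eigenvalues equals the trace of the matrix.
trace = 6 + 2 = 8

8


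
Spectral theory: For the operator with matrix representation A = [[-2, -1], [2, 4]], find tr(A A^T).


trace(A * A^T) = sum of squares of all entries
= (-2)^2 + (-1)^2 + 2^2 + 4^2
= 4 + 1 + 4 + 16
= 25

25


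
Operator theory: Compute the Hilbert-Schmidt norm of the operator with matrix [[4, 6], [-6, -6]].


The Hilbert-Schmidt norm is sqrt(sum of squares of all entries).
Sum of squares = 4^2 + 6^2 + (-6)^2 + (-6)^2
= 16 + 36 + 36 + 36 = 124
||T||_HS = sqrt(124) = 11.1355

11.1355


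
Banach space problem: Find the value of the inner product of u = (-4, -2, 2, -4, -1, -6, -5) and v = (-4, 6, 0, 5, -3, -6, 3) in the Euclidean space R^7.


Computing the standard inner product <u, v> = sum u_i * v_i
= -4*-4 + -2*6 + 2*0 + -4*5 + -1*-3 + -6*-6 + -5*3
= 16 + -12 + 0 + -20 + 3 + 36 + -15
= 8

8


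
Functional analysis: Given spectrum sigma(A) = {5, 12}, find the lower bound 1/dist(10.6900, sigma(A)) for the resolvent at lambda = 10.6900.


dist(10.6900, {5, 12}) = min(|10.6900 - 5|, |10.6900 - 12|)
= min(5.6900, 1.3100) = 1.3100
Resolvent bound = 1/1.3100 = 0.7634

0.7634


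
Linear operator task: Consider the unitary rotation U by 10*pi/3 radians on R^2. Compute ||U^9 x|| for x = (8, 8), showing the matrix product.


U is a rotation by theta = 10*pi/3
U^9 = rotation by 9*theta = 90*pi/3 = 0*pi/3 (mod 2*pi)
cos(0*pi/3) = 1.0000, sin(0*pi/3) = 0.0000
U^9 x = (1.0000 * 8 - 0.0000 * 8, 0.0000 * 8 + 1.0000 * 8)
= (8.0000, 8.0000)
||U^9 x|| = sqrt(8.0000^2 + 8.0000^2) = sqrt(128.0000) = 11.3137

11.3137


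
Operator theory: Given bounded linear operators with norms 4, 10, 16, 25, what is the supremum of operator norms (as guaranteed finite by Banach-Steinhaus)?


By the Uniform Boundedness Principle, the supremum of norms is finite.
sup_k ||T_k|| = max(4, 10, 16, 25) = 25

25


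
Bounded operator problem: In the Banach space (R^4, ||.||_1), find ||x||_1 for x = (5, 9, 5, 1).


The l^1 norm equals the sum of absolute values of all components.
||x||_1 = 5 + 9 + 5 + 1
= 20

20.0000


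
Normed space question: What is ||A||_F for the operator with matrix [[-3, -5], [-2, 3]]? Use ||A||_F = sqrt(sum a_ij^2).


||A||_F^2 = sum a_ij^2
= (-3)^2 + (-5)^2 + (-2)^2 + 3^2
= 9 + 25 + 4 + 9 = 47
||A||_F = sqrt(47) = 6.8557

6.8557


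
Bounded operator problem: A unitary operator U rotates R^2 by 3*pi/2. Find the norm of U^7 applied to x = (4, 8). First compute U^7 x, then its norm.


U is a rotation by theta = 3*pi/2
U^7 = rotation by 7*theta = 21*pi/2 = 1*pi/2 (mod 2*pi)
cos(1*pi/2) = 0.0000, sin(1*pi/2) = 1.0000
U^7 x = (0.0000 * 4 - 1.0000 * 8, 1.0000 * 4 + 0.0000 * 8)
= (-8.0000, 4.0000)
||U^7 x|| = sqrt((-8.0000)^2 + 4.0000^2) = sqrt(80.0000) = 8.9443

8.9443


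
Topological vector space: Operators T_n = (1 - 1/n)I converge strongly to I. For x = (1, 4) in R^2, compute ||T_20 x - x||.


T_20 x - x = (1 - 1/20)x - x = -x/20
||x|| = sqrt(17) = 4.1231
||T_20 x - x|| = ||x||/20 = 4.1231/20 = 0.2062

0.2062


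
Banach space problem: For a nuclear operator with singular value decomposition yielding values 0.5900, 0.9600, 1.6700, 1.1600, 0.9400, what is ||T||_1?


The nuclear norm is the sum of all singular values.
||T||_1 = 0.5900 + 0.9600 + 1.6700 + 1.1600 + 0.9400
= 5.3200

5.3200


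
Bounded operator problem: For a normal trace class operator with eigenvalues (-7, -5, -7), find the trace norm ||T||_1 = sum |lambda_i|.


For a normal operator, singular values equal |eigenvalues|.
Trace norm = sum |lambda_i| = 7 + 5 + 7
= 19

19


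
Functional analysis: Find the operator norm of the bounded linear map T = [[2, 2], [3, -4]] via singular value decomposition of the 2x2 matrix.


A^T A = [[13, -8], [-8, 20]]
trace(A^T A) = 33, det(A^T A) = 196
discriminant = 33^2 - 4*196 = 305
Largest eigenvalue of A^T A = (trace + sqrt(disc))/2 = 25.2321
||T|| = sqrt(25.2321) = 5.0232

5.0232


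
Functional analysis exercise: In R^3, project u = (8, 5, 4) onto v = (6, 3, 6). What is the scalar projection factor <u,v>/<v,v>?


Computing <u,v> = 8*6 + 5*3 + 4*6 = 87
Computing <v,v> = 6^2 + 3^2 + 6^2 = 81
Projection coefficient = 87/81 = 1.0741

1.0741


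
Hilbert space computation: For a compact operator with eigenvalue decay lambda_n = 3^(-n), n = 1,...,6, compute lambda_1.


The eigenvalue formula gives lambda_1 = 1/3^1
= 1/3
= 0.3333

0.3333


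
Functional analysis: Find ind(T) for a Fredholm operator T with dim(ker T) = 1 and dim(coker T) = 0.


The Fredholm index is defined as ind(T) = dim(ker T) - dim(coker T)
= 1 - 0
= 1

1


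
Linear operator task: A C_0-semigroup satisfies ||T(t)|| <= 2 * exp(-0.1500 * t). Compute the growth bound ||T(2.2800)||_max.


||T(2.2800)|| <= 2 * exp(-0.1500 * 2.2800)
= 2 * exp(-0.3420)
= 2 * 0.7103
= 1.4207

1.4207


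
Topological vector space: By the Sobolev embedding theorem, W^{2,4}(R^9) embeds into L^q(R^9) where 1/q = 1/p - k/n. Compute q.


Using the Sobolev embedding formula: 1/q = 1/p - k/n
1/q = 1/4 - 2/9 = 1/36
q = 1/(1/36) = 36

36.0000


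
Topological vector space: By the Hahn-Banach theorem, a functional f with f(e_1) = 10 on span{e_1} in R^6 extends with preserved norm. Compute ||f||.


The norm of f is given by ||f|| = sup_{||x||=1} |f(x)|.
On span{e_1}, ||e_1|| = 1, so ||f|| = |f(e_1)| / ||e_1||
= |10| / 1 = 10.0000

10.0000


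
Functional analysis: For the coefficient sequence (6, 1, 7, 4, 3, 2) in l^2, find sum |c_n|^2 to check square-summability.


sum |c_n|^2 = 6^2 + 1^2 + 7^2 + 4^2 + 3^2 + 2^2
= 36 + 1 + 49 + 16 + 9 + 4
= 115

115


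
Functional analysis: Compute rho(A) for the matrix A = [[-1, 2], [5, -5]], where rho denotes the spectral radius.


For a 2x2 matrix, eigenvalues satisfy lambda^2 - (trace)*lambda + det = 0
trace = -1 + -5 = -6
det = -1*-5 - 2*5 = -5
discriminant = (-6)^2 - 4*(-5) = 56
spectral radius = max |eigenvalue| = 6.7417

6.7417


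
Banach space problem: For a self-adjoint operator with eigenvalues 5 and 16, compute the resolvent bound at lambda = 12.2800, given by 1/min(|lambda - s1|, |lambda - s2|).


dist(12.2800, {5, 16}) = min(|12.2800 - 5|, |12.2800 - 16|)
= min(7.2800, 3.7200) = 3.7200
Resolvent bound = 1/3.7200 = 0.2688

0.2688


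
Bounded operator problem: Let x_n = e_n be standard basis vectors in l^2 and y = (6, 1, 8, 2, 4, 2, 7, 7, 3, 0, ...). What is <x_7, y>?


x_7 = e_7 is the standard basis vector with 1 in position 7.
<x_7, y> = y_7 = 7
As n -> infinity, <x_n, y> -> 0, confirming weak convergence of (x_n) to 0.

7


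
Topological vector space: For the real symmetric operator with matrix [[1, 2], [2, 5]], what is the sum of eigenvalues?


For a self-adjoint (symmetric) matrix, the eigenvalues are real.
The sum of eigenvalues equals the trace of the matrix.
trace = 1 + 5 = 6

6


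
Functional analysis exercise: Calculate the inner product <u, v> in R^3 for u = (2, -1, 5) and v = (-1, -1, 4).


Computing the standard inner product <u, v> = sum u_i * v_i
= 2*-1 + -1*-1 + 5*4
= -2 + 1 + 20
= 19

19


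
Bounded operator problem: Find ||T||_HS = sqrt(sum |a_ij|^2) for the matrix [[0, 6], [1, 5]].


The Hilbert-Schmidt norm is sqrt(sum of squares of all entries).
Sum of squares = 0^2 + 6^2 + 1^2 + 5^2
= 0 + 36 + 1 + 25 = 62
||T||_HS = sqrt(62) = 7.8740

7.8740


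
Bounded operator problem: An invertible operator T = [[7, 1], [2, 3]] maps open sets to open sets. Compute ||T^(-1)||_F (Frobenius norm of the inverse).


det(T) = 7*3 - 1*2 = 19
T^(-1) = (1/19) * [[3, -1], [-2, 7]] = [[0.1579, -0.0526], [-0.1053, 0.3684]]
||T^(-1)||_F^2 = 0.1579^2 + (-0.0526)^2 + (-0.1053)^2 + 0.3684^2 = 0.1745
||T^(-1)||_F = sqrt(0.1745) = 0.4178

0.4178


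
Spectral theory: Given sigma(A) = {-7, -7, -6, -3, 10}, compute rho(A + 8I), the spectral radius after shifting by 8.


Spectrum of A + 8I = {1, 1, 2, 5, 18}
Spectral radius = max |lambda| over the shifted spectrum
= max(1, 1, 2, 5, 18) = 18

18


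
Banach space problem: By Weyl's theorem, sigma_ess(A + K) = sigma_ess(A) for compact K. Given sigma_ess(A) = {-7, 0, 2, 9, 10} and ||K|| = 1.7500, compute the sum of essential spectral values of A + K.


By Weyl's theorem, the essential spectrum is invariant under compact perturbations.
sigma_ess(A + K) = sigma_ess(A) = {-7, 0, 2, 9, 10}
Sum = -7 + 0 + 2 + 9 + 10 = 14

14


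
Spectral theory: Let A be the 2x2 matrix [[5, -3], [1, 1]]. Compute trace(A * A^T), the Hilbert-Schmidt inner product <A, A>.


trace(A * A^T) = sum of squares of all entries
= 5^2 + (-3)^2 + 1^2 + 1^2
= 25 + 9 + 1 + 1
= 36

36


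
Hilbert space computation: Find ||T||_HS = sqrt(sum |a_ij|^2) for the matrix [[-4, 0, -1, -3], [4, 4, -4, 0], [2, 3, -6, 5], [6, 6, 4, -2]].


The Hilbert-Schmidt norm is sqrt(sum of squares of all entries).
Sum of squares = (-4)^2 + 0^2 + (-1)^2 + (-3)^2 + 4^2 + 4^2 + (-4)^2 + 0^2 + 2^2 + 3^2 + (-6)^2 + 5^2 + 6^2 + 6^2 + 4^2 + (-2)^2
= 16 + 0 + 1 + 9 + 16 + 16 + 16 + 0 + 4 + 9 + 36 + 25 + 36 + 36 + 16 + 4 = 240
||T||_HS = sqrt(240) = 15.4919

15.4919


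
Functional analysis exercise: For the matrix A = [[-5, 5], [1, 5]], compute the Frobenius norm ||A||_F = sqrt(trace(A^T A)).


||A||_F^2 = sum a_ij^2
= (-5)^2 + 5^2 + 1^2 + 5^2
= 25 + 25 + 1 + 25 = 76
||A||_F = sqrt(76) = 8.7178

8.7178


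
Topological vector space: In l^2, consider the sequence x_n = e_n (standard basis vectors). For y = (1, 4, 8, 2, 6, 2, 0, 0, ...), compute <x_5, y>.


x_5 = e_5 is the standard basis vector with 1 in position 5.
<x_5, y> = y_5 = 6
As n -> infinity, <x_n, y> -> 0, confirming weak convergence of (x_n) to 0.

6


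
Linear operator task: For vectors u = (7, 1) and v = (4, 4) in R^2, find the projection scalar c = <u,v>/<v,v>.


Computing <u,v> = 7*4 + 1*4 = 32
Computing <v,v> = 4^2 + 4^2 = 32
Projection coefficient = 32/32 = 1.0000

1.0000


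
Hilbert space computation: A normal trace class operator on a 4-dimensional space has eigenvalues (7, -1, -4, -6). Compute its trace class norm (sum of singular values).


For a normal operator, singular values equal |eigenvalues|.
Trace norm = sum |lambda_i| = 7 + 1 + 4 + 6
= 18

18


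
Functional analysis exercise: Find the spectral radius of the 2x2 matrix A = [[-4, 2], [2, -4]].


For a 2x2 matrix, eigenvalues satisfy lambda^2 - (trace)*lambda + det = 0
trace = -4 + -4 = -8
det = -4*-4 - 2*2 = 12
discriminant = (-8)^2 - 4*(12) = 16
spectral radius = max |eigenvalue| = 6.0000

6.0000


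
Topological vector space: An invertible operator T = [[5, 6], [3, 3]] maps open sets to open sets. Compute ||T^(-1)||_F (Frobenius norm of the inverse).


det(T) = 5*3 - 6*3 = -3
T^(-1) = (1/-3) * [[3, -6], [-3, 5]] = [[-1.0000, 2.0000], [1.0000, -1.6667]]
||T^(-1)||_F^2 = (-1.0000)^2 + 2.0000^2 + 1.0000^2 + (-1.6667)^2 = 8.7778
||T^(-1)||_F = sqrt(8.7778) = 2.9627

2.9627


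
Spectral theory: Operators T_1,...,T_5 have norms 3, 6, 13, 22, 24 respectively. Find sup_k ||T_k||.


By the Uniform Boundedness Principle, the supremum of norms is finite.
sup_k ||T_k|| = max(3, 6, 13, 22, 24) = 24

24


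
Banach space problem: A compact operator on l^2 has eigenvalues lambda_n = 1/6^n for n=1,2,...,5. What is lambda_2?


The eigenvalue formula gives lambda_2 = 1/6^2
= 1/36
= 0.0278

0.0278


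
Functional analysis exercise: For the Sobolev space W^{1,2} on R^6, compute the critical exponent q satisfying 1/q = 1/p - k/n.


Using the Sobolev embedding formula: 1/q = 1/p - k/n
1/q = 1/2 - 1/6 = 1/3
q = 1/(1/3) = 3

3.0000


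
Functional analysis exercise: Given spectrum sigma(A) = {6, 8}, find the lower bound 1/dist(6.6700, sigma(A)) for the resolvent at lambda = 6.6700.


dist(6.6700, {6, 8}) = min(|6.6700 - 6|, |6.6700 - 8|)
= min(0.6700, 1.3300) = 0.6700
Resolvent bound = 1/0.6700 = 1.4925

1.4925


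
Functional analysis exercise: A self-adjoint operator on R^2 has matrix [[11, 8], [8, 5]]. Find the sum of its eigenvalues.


For a self-adjoint (symmetric) matrix, the eigenvalues are real.
The sum of eigenvalues equals the trace of the matrix.
trace = 11 + 5 = 16

16


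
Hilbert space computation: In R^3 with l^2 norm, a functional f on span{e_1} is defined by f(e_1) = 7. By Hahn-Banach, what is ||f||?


The norm of f is given by ||f|| = sup_{||x||=1} |f(x)|.
On span{e_1}, ||e_1|| = 1, so ||f|| = |f(e_1)| / ||e_1||
= |7| / 1 = 7.0000

7.0000


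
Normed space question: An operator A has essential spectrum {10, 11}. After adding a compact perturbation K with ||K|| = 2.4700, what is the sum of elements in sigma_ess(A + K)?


By Weyl's theorem, the essential spectrum is invariant under compact perturbations.
sigma_ess(A + K) = sigma_ess(A) = {10, 11}
Sum = 10 + 11 = 21

21


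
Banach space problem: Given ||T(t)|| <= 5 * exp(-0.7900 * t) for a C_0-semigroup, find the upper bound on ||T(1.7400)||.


||T(1.7400)|| <= 5 * exp(-0.7900 * 1.7400)
= 5 * exp(-1.3746)
= 5 * 0.2529
= 1.2647

1.2647


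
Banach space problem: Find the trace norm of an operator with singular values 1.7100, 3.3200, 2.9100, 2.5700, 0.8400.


The nuclear norm is the sum of all singular values.
||T||_1 = 1.7100 + 3.3200 + 2.9100 + 2.5700 + 0.8400
= 11.3500

11.3500


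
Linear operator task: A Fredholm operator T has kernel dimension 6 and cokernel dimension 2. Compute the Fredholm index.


The Fredholm index is defined as ind(T) = dim(ker T) - dim(coker T)
= 6 - 2
= 4

4


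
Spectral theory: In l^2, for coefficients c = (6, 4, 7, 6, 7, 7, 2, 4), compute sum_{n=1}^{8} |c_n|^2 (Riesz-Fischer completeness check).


sum |c_n|^2 = 6^2 + 4^2 + 7^2 + 6^2 + 7^2 + 7^2 + 2^2 + 4^2
= 36 + 16 + 49 + 36 + 49 + 49 + 4 + 16
= 255

255


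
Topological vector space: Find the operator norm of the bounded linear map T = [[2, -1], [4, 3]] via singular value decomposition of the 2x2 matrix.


A^T A = [[20, 10], [10, 10]]
trace(A^T A) = 30, det(A^T A) = 100
discriminant = 30^2 - 4*100 = 500
Largest eigenvalue of A^T A = (trace + sqrt(disc))/2 = 26.1803
||T|| = sqrt(26.1803) = 5.1167

5.1167


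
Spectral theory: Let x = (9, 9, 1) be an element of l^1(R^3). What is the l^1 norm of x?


The l^1 norm equals the sum of absolute values of all components.
||x||_1 = 9 + 9 + 1
= 19

19.0000


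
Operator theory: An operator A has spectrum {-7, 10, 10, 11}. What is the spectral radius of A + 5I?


Spectrum of A + 5I = {-2, 15, 15, 16}
Spectral radius = max |lambda| over the shifted spectrum
= max(2, 15, 15, 16) = 16

16


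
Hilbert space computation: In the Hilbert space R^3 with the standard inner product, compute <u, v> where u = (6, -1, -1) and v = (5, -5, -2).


Computing the standard inner product <u, v> = sum u_i * v_i
= 6*5 + -1*-5 + -1*-2
= 30 + 5 + 2
= 37

37


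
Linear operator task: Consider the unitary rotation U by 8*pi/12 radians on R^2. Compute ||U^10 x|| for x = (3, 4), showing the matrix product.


U is a rotation by theta = 8*pi/12
U^10 = rotation by 10*theta = 80*pi/12 = 8*pi/12 (mod 2*pi)
cos(8*pi/12) = -0.5000, sin(8*pi/12) = 0.8660
U^10 x = (-0.5000 * 3 - 0.8660 * 4, 0.8660 * 3 + -0.5000 * 4)
= (-4.9641, 0.5981)
||U^10 x|| = sqrt((-4.9641)^2 + 0.5981^2) = sqrt(25.0000) = 5.0000

5.0000


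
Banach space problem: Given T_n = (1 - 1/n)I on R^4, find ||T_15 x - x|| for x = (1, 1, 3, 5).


T_15 x - x = (1 - 1/15)x - x = -x/15
||x|| = sqrt(36) = 6.0000
||T_15 x - x|| = ||x||/15 = 6.0000/15 = 0.4000

0.4000


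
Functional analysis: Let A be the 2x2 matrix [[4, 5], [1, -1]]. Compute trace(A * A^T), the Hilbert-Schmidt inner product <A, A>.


trace(A * A^T) = sum of squares of all entries
= 4^2 + 5^2 + 1^2 + (-1)^2
= 16 + 25 + 1 + 1
= 43

43


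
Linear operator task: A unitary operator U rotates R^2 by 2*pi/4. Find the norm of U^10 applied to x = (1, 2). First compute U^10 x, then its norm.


U is a rotation by theta = 2*pi/4
U^10 = rotation by 10*theta = 20*pi/4 = 4*pi/4 (mod 2*pi)
cos(4*pi/4) = -1.0000, sin(4*pi/4) = 0.0000
U^10 x = (-1.0000 * 1 - 0.0000 * 2, 0.0000 * 1 + -1.0000 * 2)
= (-1.0000, -2.0000)
||U^10 x|| = sqrt((-1.0000)^2 + (-2.0000)^2) = sqrt(5.0000) = 2.2361

2.2361


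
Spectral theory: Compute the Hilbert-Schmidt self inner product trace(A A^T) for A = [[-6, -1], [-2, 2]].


trace(A * A^T) = sum of squares of all entries
= (-6)^2 + (-1)^2 + (-2)^2 + 2^2
= 36 + 1 + 4 + 4
= 45

45


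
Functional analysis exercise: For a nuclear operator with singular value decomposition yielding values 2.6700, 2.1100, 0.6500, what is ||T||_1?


The nuclear norm is the sum of all singular values.
||T||_1 = 2.6700 + 2.1100 + 0.6500
= 5.4300

5.4300


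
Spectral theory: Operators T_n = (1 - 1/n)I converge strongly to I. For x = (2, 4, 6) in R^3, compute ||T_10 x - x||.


T_10 x - x = (1 - 1/10)x - x = -x/10
||x|| = sqrt(56) = 7.4833
||T_10 x - x|| = ||x||/10 = 7.4833/10 = 0.7483

0.7483


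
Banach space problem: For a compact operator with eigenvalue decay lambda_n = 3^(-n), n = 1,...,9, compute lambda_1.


The eigenvalue formula gives lambda_1 = 1/3^1
= 1/3
= 0.3333

0.3333


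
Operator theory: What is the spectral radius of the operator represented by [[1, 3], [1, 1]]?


For a 2x2 matrix, eigenvalues satisfy lambda^2 - (trace)*lambda + det = 0
trace = 1 + 1 = 2
det = 1*1 - 3*1 = -2
discriminant = 2^2 - 4*(-2) = 12
spectral radius = max |eigenvalue| = 2.7321

2.7321


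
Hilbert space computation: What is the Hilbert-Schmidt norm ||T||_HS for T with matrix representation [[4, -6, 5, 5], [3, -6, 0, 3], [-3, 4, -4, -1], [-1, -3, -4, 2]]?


The Hilbert-Schmidt norm is sqrt(sum of squares of all entries).
Sum of squares = 4^2 + (-6)^2 + 5^2 + 5^2 + 3^2 + (-6)^2 + 0^2 + 3^2 + (-3)^2 + 4^2 + (-4)^2 + (-1)^2 + (-1)^2 + (-3)^2 + (-4)^2 + 2^2
= 16 + 36 + 25 + 25 + 9 + 36 + 0 + 9 + 9 + 16 + 16 + 1 + 1 + 9 + 16 + 4 = 228
||T||_HS = sqrt(228) = 15.0997

15.0997


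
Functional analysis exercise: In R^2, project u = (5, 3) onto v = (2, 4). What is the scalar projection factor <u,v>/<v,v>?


Computing <u,v> = 5*2 + 3*4 = 22
Computing <v,v> = 2^2 + 4^2 = 20
Projection coefficient = 22/20 = 1.1000

1.1000


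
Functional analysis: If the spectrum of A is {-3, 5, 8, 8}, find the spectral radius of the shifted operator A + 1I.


Spectrum of A + 1I = {-2, 6, 9, 9}
Spectral radius = max |lambda| over the shifted spectrum
= max(2, 6, 9, 9) = 9

9


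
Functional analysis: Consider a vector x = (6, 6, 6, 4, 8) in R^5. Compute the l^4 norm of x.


The l^4 norm = (sum |x_i|^4)^(1/4)
Sum of 4th powers = 1296 + 1296 + 1296 + 256 + 4096 = 8240
||x||_4 = (8240)^(1/4) = 9.5276

9.5276


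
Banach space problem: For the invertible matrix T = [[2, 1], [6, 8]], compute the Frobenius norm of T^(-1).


det(T) = 2*8 - 1*6 = 10
T^(-1) = (1/10) * [[8, -1], [-6, 2]] = [[0.8000, -0.1000], [-0.6000, 0.2000]]
||T^(-1)||_F^2 = 0.8000^2 + (-0.1000)^2 + (-0.6000)^2 + 0.2000^2 = 1.0500
||T^(-1)||_F = sqrt(1.0500) = 1.0247

1.0247


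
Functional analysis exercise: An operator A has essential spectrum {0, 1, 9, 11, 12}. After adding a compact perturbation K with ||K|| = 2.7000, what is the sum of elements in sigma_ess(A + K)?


By Weyl's theorem, the essential spectrum is invariant under compact perturbations.
sigma_ess(A + K) = sigma_ess(A) = {0, 1, 9, 11, 12}
Sum = 0 + 1 + 9 + 11 + 12 = 33

33


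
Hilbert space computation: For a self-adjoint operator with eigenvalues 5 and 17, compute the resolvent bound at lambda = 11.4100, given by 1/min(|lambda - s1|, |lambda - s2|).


dist(11.4100, {5, 17}) = min(|11.4100 - 5|, |11.4100 - 17|)
= min(6.4100, 5.5900) = 5.5900
Resolvent bound = 1/5.5900 = 0.1789

0.1789


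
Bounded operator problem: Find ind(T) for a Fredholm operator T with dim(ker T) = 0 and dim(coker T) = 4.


The Fredholm index is defined as ind(T) = dim(ker T) - dim(coker T)
= 0 - 4
= -4

-4


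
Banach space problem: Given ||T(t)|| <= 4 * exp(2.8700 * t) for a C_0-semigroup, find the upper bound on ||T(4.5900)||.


||T(4.5900)|| <= 4 * exp(2.8700 * 4.5900)
= 4 * exp(13.1733)
= 4 * 526128.1010
= 2.1045e+06

2.1045e+06
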